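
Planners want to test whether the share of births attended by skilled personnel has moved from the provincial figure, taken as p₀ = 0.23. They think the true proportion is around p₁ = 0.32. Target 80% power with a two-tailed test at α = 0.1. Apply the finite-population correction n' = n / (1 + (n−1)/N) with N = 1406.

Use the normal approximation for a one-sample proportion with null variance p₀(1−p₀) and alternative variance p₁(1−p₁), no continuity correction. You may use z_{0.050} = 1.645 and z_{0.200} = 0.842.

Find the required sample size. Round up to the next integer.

n = 132

n = [z_{α/2}·√(p₀q₀) + z_β·√(p₁q₁)]² / (p₁ − p₀)²
  = [1.645·√(0.23·0.77) + 0.842·√(0.32·0.68)]² / (0.09)²
  = [1.645·0.4208 + 0.842·0.4665]² / 0.0081
  = [1.0850]² / 0.0081
  = 145.35
Finite-population correction (N = 1406): 145.35 / (1 + (145.35 − 1)/1406) = 131.81.
Round up → n = 132.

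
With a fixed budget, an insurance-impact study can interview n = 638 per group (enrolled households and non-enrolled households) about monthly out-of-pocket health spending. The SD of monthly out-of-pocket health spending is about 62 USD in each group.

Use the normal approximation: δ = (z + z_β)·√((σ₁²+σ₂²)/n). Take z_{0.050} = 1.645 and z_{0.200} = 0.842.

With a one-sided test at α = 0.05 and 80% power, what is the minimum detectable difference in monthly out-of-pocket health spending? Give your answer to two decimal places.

δ = (z_α + z_β) · √((σ₁²+σ₂²)/n)
  = (1.645 + 0.842) · √(7688/638)
  = 2.487 · √12.0502
  = 2.487 · 3.4713
  = 8.6332

Minimum detectable difference ≈ 8.63 USD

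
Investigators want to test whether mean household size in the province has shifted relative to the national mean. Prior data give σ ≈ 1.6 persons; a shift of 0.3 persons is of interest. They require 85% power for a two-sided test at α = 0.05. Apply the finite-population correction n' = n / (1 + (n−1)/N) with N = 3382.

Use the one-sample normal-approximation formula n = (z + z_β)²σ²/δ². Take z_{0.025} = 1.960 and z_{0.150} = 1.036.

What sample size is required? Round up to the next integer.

n = 238

n = (z_{α/2} + z_β)² · σ² / δ²
  = (1.960 + 1.036)² · 1.6² / 0.3²
  = 8.9760 · 2.56 / 0.09
  = 255.32
Finite-population correction (N = 3382): 255.32 / (1 + (255.32 − 1)/3382) = 237.46.
Round up → n = 238.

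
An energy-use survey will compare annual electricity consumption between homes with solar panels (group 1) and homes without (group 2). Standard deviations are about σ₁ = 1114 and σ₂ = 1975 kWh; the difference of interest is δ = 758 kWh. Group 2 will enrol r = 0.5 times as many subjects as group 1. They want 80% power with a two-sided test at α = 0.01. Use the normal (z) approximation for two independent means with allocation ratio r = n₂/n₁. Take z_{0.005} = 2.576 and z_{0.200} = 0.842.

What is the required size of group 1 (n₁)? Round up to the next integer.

n₁ = (z_{α/2} + z_β)² · (σ₁² + σ₂²/r) / δ²
   = (2.576 + 0.842)² · (1114² + 1975²/0.5) / 758²
   = 11.6827 · (1240996 + 7801250) / 574564
   = 11.6827 · 9042246 / 574564
   = 183.86
Round up → n₁ = 184; n₂ = r·n₁ = 0.5 × 184 = 92.

n₁ = 184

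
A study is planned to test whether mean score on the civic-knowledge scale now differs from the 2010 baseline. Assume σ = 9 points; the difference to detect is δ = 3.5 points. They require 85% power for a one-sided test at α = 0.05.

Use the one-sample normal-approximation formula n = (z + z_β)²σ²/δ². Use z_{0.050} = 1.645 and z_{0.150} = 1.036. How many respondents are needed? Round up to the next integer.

n = (z_α + z_β)² · σ² / δ²
  = (1.645 + 1.036)² · 9² / 3.5²
  = 7.1878 · 81 / 12.25
  = 47.53
Round up → n = 48.

n = 48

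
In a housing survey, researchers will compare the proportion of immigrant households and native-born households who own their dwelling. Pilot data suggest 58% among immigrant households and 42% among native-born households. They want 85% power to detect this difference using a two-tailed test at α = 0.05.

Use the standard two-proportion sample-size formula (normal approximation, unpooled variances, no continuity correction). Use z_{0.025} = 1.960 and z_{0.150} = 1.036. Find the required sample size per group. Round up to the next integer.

n = 171 per group

n = (z_{α/2} + z_β)² · [p₁(1−p₁) + p₂(1−p₂)] / (p₁ − p₂)²
  = (1.960 + 1.036)² · (0.58·0.42 + 0.42·0.58) / (0.16)²
  = (2.996)² · (0.2436 + 0.2436) / 0.0256
  = 8.9760 · 0.4872 / 0.0256
  = 170.82
Round up → n = 171 per group.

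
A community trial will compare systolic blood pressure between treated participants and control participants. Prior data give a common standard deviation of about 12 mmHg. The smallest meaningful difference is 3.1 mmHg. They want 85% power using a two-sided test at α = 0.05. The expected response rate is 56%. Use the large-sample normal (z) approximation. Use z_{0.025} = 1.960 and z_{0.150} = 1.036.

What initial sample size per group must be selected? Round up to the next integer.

n = 481 per group

n = (z_{α/2} + z_β)² · (σ₁² + σ₂²) / δ²
  = (1.960 + 1.036)² · (2·12² = 288) / 3.1²
  = 8.9760 · 288 / 9.61
  = 269.00
Adjust for 56% response: 269.00 / 0.56 = 480.36.
Round up → n = 481 per group.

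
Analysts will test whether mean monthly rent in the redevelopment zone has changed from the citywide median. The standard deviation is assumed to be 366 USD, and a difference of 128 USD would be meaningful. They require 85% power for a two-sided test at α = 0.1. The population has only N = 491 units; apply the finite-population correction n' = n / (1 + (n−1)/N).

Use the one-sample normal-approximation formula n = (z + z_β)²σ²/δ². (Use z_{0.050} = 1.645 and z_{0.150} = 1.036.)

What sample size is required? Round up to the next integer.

n = 53

n = (z_{α/2} + z_β)² · σ² / δ²
  = (1.645 + 1.036)² · 366² / 128²
  = 7.1878 · 133956 / 16384
  = 58.77
Finite-population correction (N = 491): 58.77 / (1 + (58.77 − 1)/491) = 52.58.
Round up → n = 53.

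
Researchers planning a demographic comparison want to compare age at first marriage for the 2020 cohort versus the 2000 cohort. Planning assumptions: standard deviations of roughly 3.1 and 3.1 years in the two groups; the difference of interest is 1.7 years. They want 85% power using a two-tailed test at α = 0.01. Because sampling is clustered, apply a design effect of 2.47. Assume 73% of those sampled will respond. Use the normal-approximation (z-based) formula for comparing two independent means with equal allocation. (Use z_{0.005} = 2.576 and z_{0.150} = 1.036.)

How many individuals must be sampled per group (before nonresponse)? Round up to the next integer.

n = 294 per group

n = (z_{α/2} + z_β)² · (σ₁² + σ₂²) / δ²
  = (2.576 + 1.036)² · (3.1² + 3.1² = 19.22) / 1.7²
  = 13.0465 · 19.22 / 2.89
  = 86.77
Design effect: 2.47 × 86.77 = 214.31.
Adjust for 73% response: 214.31 / 0.73 = 293.58.
Round up → n = 294 per group.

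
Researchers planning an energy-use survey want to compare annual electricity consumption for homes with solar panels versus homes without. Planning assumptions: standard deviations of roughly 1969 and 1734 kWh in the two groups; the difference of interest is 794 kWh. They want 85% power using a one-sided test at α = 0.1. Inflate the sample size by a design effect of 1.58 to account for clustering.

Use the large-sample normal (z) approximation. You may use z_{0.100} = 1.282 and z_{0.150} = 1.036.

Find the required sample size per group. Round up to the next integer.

n = (z_α + z_β)² · (σ₁² + σ₂²) / δ²
  = (1.282 + 1.036)² · (1969² + 1734² = 6883717) / 794²
  = 5.3731 · 6883717 / 630436
  = 58.67
Design effect: 1.58 × 58.67 = 92.70.
Round up → n = 93 per group.

n = 93 per group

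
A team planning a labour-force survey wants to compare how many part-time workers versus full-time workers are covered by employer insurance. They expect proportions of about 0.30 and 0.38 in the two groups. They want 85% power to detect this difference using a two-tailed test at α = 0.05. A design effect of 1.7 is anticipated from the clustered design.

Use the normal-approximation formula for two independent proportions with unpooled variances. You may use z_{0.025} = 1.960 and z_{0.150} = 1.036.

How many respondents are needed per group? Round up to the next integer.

n = 1063 per group

n = (z_{α/2} + z_β)² · [p₁(1−p₁) + p₂(1−p₂)] / (p₁ − p₂)²
  = (1.960 + 1.036)² · (0.30·0.70 + 0.38·0.62) / (-0.08)²
  = (2.996)² · (0.2100 + 0.2356) / 0.0064
  = 8.9760 · 0.4456 / 0.0064
  = 624.96
Design effect: 1.7 × 624.96 = 1062.42.
Round up → n = 1063 per group.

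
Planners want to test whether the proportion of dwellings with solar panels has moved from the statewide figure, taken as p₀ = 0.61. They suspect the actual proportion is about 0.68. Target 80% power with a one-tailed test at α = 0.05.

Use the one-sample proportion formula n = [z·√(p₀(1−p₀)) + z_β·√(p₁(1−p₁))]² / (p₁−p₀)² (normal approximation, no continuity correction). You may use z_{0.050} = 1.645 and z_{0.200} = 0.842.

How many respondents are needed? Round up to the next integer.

n = 292

n = [z_α·√(p₀q₀) + z_β·√(p₁q₁)]² / (p₁ − p₀)²
  = [1.645·√(0.61·0.39) + 0.842·√(0.68·0.32)]² / (0.07)²
  = [1.645·0.4877 + 0.842·0.4665]² / 0.0049
  = [1.1951]² / 0.0049
  = 291.49
Round up → n = 292.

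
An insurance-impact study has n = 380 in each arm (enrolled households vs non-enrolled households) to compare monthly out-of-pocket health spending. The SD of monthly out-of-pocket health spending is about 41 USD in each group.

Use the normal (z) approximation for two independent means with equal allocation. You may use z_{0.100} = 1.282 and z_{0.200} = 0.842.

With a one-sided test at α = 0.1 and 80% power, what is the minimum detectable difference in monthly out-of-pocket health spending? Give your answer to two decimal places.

Minimum detectable difference ≈ 6.32 USD

δ = (z_α + z_β) · √((σ₁²+σ₂²)/n)
  = (1.282 + 0.842) · √(3362/380)
  = 2.124 · √8.8474
  = 2.124 · 2.9745
  = 6.3177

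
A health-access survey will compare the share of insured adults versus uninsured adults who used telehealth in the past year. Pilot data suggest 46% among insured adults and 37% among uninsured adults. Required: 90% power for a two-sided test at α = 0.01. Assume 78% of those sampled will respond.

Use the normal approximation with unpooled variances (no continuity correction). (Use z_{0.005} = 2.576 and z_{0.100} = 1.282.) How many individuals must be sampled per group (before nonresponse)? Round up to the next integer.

n = (z_{α/2} + z_β)² · [p₁(1−p₁) + p₂(1−p₂)] / (p₁ − p₂)²
  = (2.576 + 1.282)² · (0.46·0.54 + 0.37·0.63) / (0.09)²
  = (3.858)² · (0.2484 + 0.2331) / 0.0081
  = 14.8842 · 0.4815 / 0.0081
  = 884.78
Adjust for 78% response: 884.78 / 0.78 = 1134.33.
Round up → n = 1135 per group.

n = 1135 per group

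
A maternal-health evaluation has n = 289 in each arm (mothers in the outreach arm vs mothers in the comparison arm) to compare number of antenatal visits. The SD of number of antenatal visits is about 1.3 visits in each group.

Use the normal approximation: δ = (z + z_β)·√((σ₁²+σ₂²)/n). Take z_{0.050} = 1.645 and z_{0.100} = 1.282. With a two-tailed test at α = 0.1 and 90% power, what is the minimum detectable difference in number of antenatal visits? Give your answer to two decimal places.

δ = (z_{α/2} + z_β) · √((σ₁²+σ₂²)/n)
  = (1.645 + 1.282) · √(3.38/289)
  = 2.927 · √0.0117
  = 2.927 · 0.1081
  = 0.3165

Minimum detectable difference ≈ 0.32 visits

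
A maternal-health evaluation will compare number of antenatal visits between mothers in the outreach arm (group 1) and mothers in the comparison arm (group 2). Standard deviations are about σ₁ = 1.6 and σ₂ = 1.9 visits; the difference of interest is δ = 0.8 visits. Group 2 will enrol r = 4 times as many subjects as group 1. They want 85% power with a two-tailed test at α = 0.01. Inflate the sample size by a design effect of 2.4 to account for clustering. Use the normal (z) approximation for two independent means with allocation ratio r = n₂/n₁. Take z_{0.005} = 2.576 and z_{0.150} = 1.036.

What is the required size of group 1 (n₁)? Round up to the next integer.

n₁ = (z_{α/2} + z_β)² · (σ₁² + σ₂²/r) / δ²
   = (2.576 + 1.036)² · (1.6² + 1.9²/4) / 0.8²
   = 13.0465 · (2.56 + 0.9025) / 0.64
   = 13.0465 · 3.4625 / 0.64
   = 70.58
Design effect: 2.4 × 70.58 = 169.40.
Round up → n₁ = 170; n₂ = r·n₁ = 4 × 170 = 680.

n₁ = 170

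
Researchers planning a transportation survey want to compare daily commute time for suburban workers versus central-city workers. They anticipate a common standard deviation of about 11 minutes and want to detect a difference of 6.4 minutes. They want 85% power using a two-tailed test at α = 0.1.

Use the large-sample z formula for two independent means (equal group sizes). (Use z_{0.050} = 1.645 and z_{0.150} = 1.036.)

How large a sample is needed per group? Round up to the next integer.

n = 43 per group

n = (z_{α/2} + z_β)² · (σ₁² + σ₂²) / δ²
  = (1.645 + 1.036)² · (2·11² = 242) / 6.4²
  = 7.1878 · 242 / 40.96
  = 42.47
Round up → n = 43 per group.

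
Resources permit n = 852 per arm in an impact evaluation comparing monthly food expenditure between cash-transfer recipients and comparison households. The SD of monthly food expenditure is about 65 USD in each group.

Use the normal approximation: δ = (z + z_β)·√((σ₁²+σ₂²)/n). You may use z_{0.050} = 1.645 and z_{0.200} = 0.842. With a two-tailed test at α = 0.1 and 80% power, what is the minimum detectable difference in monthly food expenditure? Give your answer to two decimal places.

Minimum detectable difference ≈ 7.83 USD

δ = (z_{α/2} + z_β) · √((σ₁²+σ₂²)/n)
  = (1.645 + 0.842) · √(8450/852)
  = 2.487 · √9.9178
  = 2.487 · 3.1493
  = 7.8322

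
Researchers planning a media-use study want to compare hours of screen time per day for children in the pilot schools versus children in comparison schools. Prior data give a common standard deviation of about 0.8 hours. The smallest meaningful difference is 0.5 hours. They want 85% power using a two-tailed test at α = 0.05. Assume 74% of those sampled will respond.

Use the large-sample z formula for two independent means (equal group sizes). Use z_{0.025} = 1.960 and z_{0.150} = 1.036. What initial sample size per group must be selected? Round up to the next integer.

n = (z_{α/2} + z_β)² · (σ₁² + σ₂²) / δ²
  = (1.960 + 1.036)² · (2·0.8² = 1.28) / 0.5²
  = 8.9760 · 1.28 / 0.25
  = 45.96
Adjust for 74% response: 45.96 / 0.74 = 62.10.
Round up → n = 63 per group.

n = 63 per group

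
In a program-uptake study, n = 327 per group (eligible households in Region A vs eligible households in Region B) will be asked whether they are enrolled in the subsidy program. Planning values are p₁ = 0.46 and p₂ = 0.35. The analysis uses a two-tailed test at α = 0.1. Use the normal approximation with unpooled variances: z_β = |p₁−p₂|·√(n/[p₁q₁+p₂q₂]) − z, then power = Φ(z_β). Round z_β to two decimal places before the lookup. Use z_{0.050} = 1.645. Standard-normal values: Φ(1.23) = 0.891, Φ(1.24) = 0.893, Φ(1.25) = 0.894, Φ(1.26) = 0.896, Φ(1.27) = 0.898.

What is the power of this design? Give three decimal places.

Power ≈ 0.893

z_β = |p₁−p₂|·√(n/[p₁q₁+p₂q₂]) − z_{α/2}
    = 0.11 · √(327/0.4759) − 1.645
    = 0.11 · 26.2130 − 1.645
    = 2.8834 − 1.645 = 1.2384 → 1.24
Power = Φ(1.24) = 0.893.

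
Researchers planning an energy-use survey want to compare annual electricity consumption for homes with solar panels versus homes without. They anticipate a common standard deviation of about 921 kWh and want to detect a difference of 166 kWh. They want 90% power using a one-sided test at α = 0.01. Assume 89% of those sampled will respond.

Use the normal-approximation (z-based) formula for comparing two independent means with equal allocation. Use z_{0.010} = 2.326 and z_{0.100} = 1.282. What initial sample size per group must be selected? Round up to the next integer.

n = 901 per group

n = (z_α + z_β)² · (σ₁² + σ₂²) / δ²
  = (2.326 + 1.282)² · (2·921² = 1696482) / 166²
  = 13.0177 · 1696482 / 27556
  = 801.43
Adjust for 89% response: 801.43 / 0.89 = 900.48.
Round up → n = 901 per group.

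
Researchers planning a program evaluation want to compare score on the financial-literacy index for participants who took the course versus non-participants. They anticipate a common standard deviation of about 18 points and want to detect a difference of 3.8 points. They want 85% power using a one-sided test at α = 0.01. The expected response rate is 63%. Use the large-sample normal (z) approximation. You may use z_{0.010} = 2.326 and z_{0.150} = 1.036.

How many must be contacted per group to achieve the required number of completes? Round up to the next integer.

n = (z_α + z_β)² · (σ₁² + σ₂²) / δ²
  = (2.326 + 1.036)² · (2·18² = 648) / 3.8²
  = 11.3030 · 648 / 14.44
  = 507.23
Adjust for 63% response: 507.23 / 0.63 = 805.12.
Round up → n = 806 per group.

n = 806 per group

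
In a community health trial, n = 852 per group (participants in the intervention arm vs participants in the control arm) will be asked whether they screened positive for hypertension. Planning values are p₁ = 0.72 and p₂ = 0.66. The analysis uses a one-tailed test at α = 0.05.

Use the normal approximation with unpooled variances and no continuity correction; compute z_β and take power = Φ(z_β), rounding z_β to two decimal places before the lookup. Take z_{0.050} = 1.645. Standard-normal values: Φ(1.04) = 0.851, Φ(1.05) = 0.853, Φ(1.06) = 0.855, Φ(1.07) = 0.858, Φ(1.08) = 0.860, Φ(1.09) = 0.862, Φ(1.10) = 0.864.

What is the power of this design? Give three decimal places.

z_β = |p₁−p₂|·√(n/[p₁q₁+p₂q₂]) − z_α
    = 0.06 · √(852/0.4260) − 1.645
    = 0.06 · 44.7214 − 1.645
    = 2.6833 − 1.645 = 1.0383 → 1.04
Power = Φ(1.04) = 0.851.

Power ≈ 0.851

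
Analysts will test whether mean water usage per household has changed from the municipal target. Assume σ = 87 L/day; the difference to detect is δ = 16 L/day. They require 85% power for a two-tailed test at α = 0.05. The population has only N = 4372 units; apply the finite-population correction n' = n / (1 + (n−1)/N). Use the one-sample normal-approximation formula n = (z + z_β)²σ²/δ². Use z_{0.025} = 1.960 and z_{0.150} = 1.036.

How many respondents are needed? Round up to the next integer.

n = 251

n = (z_{α/2} + z_β)² · σ² / δ²
  = (1.960 + 1.036)² · 87² / 16²
  = 8.9760 · 7569 / 256
  = 265.39
Finite-population correction (N = 4372): 265.39 / (1 + (265.39 − 1)/4372) = 250.25.
Round up → n = 251.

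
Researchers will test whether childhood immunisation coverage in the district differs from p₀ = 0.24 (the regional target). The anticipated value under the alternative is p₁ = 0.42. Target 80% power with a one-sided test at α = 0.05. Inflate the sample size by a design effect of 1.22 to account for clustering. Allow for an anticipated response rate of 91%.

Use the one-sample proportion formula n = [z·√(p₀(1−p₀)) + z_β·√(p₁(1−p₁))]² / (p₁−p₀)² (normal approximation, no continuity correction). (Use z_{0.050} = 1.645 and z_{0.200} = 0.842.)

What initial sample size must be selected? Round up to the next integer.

n = [z_α·√(p₀q₀) + z_β·√(p₁q₁)]² / (p₁ − p₀)²
  = [1.645·√(0.24·0.76) + 0.842·√(0.42·0.58)]² / (0.18)²
  = [1.645·0.4271 + 0.842·0.4936]² / 0.0324
  = [1.1181]² / 0.0324
  = 38.59
Design effect: 1.22 × 38.59 = 47.08.
Adjust for 91% response: 47.08 / 0.91 = 51.73.
Round up → n = 52.

n = 52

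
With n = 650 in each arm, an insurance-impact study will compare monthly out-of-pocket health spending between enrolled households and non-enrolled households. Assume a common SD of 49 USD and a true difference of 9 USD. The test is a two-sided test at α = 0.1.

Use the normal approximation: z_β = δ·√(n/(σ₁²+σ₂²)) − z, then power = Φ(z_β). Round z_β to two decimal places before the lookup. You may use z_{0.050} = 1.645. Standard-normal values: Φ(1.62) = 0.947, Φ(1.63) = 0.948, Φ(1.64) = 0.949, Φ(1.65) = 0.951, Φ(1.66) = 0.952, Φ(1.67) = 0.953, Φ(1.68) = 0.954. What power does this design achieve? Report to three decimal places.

Power ≈ 0.953

z_β = δ·√(n/(σ₁²+σ₂²)) − z_{α/2}
    = 9 · √(650/4802) − 1.645
    = 9 · 0.36791 − 1.645
    = 3.3112 − 1.645 = 1.6662 → 1.67
Power = Φ(1.67) = 0.953.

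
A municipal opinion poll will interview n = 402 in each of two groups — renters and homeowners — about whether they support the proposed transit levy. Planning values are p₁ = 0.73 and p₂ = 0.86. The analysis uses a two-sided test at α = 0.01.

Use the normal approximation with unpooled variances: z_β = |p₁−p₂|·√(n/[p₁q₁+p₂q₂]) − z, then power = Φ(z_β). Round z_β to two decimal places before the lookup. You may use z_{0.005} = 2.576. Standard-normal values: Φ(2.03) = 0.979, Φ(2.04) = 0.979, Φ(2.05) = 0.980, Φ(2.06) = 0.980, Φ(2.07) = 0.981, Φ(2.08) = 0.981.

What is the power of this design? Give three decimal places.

Power ≈ 0.980

z_β = |p₁−p₂|·√(n/[p₁q₁+p₂q₂]) − z_{α/2}
    = 0.13 · √(402/0.3175) − 2.576
    = 0.13 · 35.5829 − 2.576
    = 4.6258 − 2.576 = 2.0498 → 2.05
Power = Φ(2.05) = 0.980.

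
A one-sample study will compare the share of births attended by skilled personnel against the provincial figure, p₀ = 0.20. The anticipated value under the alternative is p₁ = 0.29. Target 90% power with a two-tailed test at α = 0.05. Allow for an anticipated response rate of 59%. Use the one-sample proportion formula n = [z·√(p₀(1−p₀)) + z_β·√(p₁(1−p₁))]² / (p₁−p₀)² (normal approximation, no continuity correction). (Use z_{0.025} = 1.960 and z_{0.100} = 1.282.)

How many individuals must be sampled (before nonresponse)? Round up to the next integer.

n = [z_{α/2}·√(p₀q₀) + z_β·√(p₁q₁)]² / (p₁ − p₀)²
  = [1.960·√(0.20·0.80) + 1.282·√(0.29·0.71)]² / (0.09)²
  = [1.960·0.4000 + 1.282·0.4538]² / 0.0081
  = [1.3657]² / 0.0081
  = 230.27
Adjust for 59% response: 230.27 / 0.59 = 390.29.
Round up → n = 391.

n = 391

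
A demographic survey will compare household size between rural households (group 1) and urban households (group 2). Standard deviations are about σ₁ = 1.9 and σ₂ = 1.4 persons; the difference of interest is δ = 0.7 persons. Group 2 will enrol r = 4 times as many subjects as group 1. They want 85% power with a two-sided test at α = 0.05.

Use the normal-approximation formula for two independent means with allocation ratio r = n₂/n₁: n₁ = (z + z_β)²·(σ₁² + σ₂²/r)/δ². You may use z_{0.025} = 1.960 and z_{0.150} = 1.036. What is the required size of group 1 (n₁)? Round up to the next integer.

n₁ = (z_{α/2} + z_β)² · (σ₁² + σ₂²/r) / δ²
   = (1.960 + 1.036)² · (1.9² + 1.4²/4) / 0.7²
   = 8.9760 · (3.61 + 0.49) / 0.49
   = 8.9760 · 4.1 / 0.49
   = 75.11
Round up → n₁ = 76; n₂ = r·n₁ = 4 × 76 = 304.

n₁ = 76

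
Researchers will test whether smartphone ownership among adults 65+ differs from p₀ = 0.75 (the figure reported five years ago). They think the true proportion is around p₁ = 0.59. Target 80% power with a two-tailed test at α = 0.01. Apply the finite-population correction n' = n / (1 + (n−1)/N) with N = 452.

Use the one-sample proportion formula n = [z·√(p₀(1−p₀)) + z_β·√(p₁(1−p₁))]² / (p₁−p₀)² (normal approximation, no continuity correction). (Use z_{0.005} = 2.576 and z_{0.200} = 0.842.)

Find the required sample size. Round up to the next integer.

n = 77

n = [z_{α/2}·√(p₀q₀) + z_β·√(p₁q₁)]² / (p₁ − p₀)²
  = [2.576·√(0.75·0.25) + 0.842·√(0.59·0.41)]² / (-0.16)²
  = [2.576·0.4330 + 0.842·0.4918]² / 0.0256
  = [1.5296]² / 0.0256
  = 91.39
Finite-population correction (N = 452): 91.39 / (1 + (91.39 − 1)/452) = 76.16.
Round up → n = 77.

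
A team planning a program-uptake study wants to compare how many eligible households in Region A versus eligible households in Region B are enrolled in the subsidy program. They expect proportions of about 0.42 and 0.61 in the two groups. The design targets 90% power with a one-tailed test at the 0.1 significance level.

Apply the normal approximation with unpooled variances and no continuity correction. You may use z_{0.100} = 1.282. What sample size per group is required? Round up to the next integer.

n = 88 per group

n = (z_α + z_β)² · [p₁(1−p₁) + p₂(1−p₂)] / (p₁ − p₂)²
  = (1.282 + 1.282)² · (0.42·0.58 + 0.61·0.39) / (-0.19)²
  = (2.564)² · (0.2436 + 0.2379) / 0.0361
  = 6.5741 · 0.4815 / 0.0361
  = 87.68
Round up → n = 88 per group.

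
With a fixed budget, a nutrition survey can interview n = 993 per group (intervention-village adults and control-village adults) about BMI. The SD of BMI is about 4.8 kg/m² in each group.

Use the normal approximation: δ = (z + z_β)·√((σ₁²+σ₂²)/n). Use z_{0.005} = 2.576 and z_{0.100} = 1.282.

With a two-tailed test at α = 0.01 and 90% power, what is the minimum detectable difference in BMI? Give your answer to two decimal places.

δ = (z_{α/2} + z_β) · √((σ₁²+σ₂²)/n)
  = (2.576 + 1.282) · √(46.08/993)
  = 3.858 · √0.0464
  = 3.858 · 0.2154
  = 0.8311

Minimum detectable difference ≈ 0.83 kg/m²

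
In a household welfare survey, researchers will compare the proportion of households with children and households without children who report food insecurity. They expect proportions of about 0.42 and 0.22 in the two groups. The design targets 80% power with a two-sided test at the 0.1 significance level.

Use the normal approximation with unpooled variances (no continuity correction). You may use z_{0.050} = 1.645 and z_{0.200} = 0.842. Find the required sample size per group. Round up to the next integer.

n = 65 per group

n = (z_{α/2} + z_β)² · [p₁(1−p₁) + p₂(1−p₂)] / (p₁ − p₂)²
  = (1.645 + 0.842)² · (0.42·0.58 + 0.22·0.78) / (0.20)²
  = (2.487)² · (0.2436 + 0.1716) / 0.0400
  = 6.1852 · 0.4152 / 0.0400
  = 64.20
Round up → n = 65 per group.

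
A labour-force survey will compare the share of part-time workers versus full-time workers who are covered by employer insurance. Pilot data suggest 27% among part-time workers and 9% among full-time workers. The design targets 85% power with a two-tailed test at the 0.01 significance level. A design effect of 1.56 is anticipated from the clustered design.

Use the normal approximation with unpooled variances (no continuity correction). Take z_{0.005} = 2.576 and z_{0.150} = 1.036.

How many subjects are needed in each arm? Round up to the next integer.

n = 176 per group

n = (z_{α/2} + z_β)² · [p₁(1−p₁) + p₂(1−p₂)] / (p₁ − p₂)²
  = (2.576 + 1.036)² · (0.27·0.73 + 0.09·0.91) / (0.18)²
  = (3.612)² · (0.1971 + 0.0819) / 0.0324
  = 13.0465 · 0.2790 / 0.0324
  = 112.35
Design effect: 1.56 × 112.35 = 175.26.
Round up → n = 176 per group.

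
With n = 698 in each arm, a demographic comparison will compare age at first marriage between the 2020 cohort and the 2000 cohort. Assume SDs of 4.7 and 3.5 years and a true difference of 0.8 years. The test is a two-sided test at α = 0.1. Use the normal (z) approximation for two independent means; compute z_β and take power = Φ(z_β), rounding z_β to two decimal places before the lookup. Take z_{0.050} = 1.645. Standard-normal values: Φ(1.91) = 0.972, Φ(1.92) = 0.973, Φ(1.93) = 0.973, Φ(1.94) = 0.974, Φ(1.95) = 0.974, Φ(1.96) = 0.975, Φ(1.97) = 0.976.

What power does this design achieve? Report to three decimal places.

z_β = δ·√(n/(σ₁²+σ₂²)) − z_{α/2}
    = 0.8 · √(698/34.34) − 1.645
    = 0.8 · 4.50845 − 1.645
    = 3.6068 − 1.645 = 1.9618 → 1.96
Power = Φ(1.96) = 0.975.

Power ≈ 0.975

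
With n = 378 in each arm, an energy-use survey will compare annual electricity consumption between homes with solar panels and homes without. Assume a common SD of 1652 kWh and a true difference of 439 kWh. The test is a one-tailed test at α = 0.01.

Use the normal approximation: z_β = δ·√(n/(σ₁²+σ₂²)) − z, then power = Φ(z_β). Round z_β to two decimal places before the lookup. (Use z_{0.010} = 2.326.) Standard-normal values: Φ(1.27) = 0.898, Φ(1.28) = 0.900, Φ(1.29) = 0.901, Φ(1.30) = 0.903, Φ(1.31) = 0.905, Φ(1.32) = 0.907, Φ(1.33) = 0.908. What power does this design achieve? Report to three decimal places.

Power ≈ 0.908

z_β = δ·√(n/(σ₁²+σ₂²)) − z_α
    = 439 · √(378/5458208) − 2.326
    = 439 · 0.00832 − 2.326
    = 3.6533 − 2.326 = 1.3273 → 1.33
Power = Φ(1.33) = 0.908.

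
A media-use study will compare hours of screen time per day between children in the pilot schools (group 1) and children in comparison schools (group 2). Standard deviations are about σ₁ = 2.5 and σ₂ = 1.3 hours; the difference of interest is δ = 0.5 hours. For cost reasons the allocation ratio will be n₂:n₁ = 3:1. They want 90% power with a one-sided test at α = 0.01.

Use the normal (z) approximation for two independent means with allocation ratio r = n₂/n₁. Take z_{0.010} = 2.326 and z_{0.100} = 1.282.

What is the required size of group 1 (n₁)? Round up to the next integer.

n₁ = 355

n₁ = (z_α + z_β)² · (σ₁² + σ₂²/r) / δ²
   = (2.326 + 1.282)² · (2.5² + 1.3²/3) / 0.5²
   = 13.0177 · (6.25 + 0.56333) / 0.25
   = 13.0177 · 6.8133 / 0.25
   = 354.77
Round up → n₁ = 355; n₂ = r·n₁ = 3 × 355 = 1065.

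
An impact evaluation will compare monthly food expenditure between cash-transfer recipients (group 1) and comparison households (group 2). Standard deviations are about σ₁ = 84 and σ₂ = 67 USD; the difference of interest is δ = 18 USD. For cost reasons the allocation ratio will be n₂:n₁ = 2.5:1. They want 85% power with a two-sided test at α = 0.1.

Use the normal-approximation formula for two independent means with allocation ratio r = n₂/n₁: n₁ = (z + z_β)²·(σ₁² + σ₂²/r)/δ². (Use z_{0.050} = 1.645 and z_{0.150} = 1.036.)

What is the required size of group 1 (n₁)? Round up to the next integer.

n₁ = (z_{α/2} + z_β)² · (σ₁² + σ₂²/r) / δ²
   = (1.645 + 1.036)² · (84² + 67²/2.5) / 18²
   = 7.1878 · (7056 + 1795.6) / 324
   = 7.1878 · 8851.6 / 324
   = 196.37
Round up → n₁ = 197; n₂ = r·n₁ = 2.5 × 197 = 493.

n₁ = 197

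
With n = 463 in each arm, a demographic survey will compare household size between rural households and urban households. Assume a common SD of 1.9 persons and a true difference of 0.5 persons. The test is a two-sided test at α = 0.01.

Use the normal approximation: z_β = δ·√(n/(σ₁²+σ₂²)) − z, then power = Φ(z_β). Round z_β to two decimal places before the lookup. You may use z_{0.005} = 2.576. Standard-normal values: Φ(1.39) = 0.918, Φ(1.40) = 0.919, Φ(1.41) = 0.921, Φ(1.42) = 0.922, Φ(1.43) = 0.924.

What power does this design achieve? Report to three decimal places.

Power ≈ 0.924

z_β = δ·√(n/(σ₁²+σ₂²)) − z_{α/2}
    = 0.5 · √(463/7.22) − 2.576
    = 0.5 · 8.00796 − 2.576
    = 4.0040 − 2.576 = 1.4280 → 1.43
Power = Φ(1.43) = 0.924.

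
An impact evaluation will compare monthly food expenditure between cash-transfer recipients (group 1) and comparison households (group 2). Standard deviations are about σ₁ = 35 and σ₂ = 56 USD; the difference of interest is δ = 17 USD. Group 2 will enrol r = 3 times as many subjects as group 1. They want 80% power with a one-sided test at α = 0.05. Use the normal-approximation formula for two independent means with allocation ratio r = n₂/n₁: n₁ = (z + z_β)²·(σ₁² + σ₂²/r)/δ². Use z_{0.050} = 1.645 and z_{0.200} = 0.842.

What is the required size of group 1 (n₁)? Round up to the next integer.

n₁ = 49

n₁ = (z_α + z_β)² · (σ₁² + σ₂²/r) / δ²
   = (1.645 + 0.842)² · (35² + 56²/3) / 17²
   = 6.1852 · (1225 + 1045.3) / 289
   = 6.1852 · 2270.3 / 289
   = 48.59
Round up → n₁ = 49; n₂ = r·n₁ = 3 × 49 = 147.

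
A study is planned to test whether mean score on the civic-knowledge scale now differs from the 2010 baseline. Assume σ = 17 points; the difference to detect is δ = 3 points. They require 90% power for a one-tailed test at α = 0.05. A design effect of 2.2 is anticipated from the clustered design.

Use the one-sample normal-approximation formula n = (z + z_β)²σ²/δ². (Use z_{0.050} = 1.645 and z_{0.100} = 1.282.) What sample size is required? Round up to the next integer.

n = (z_α + z_β)² · σ² / δ²
  = (1.645 + 1.282)² · 17² / 3²
  = 8.5673 · 289 / 9
  = 275.11
Design effect: 2.2 × 275.11 = 605.23.
Round up → n = 606.

n = 606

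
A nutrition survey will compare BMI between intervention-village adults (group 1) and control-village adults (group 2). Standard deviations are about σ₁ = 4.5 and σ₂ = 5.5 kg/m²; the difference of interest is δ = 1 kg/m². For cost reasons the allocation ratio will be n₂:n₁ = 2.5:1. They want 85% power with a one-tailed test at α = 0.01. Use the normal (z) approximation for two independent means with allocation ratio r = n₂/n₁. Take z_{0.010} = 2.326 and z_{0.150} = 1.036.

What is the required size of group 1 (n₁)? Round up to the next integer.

n₁ = (z_α + z_β)² · (σ₁² + σ₂²/r) / δ²
   = (2.326 + 1.036)² · (4.5² + 5.5²/2.5) / 1²
   = 11.3030 · (20.25 + 12.1) / 1
   = 11.3030 · 32.35 / 1
   = 365.65
Round up → n₁ = 366; n₂ = r·n₁ = 2.5 × 366 = 915.

n₁ = 366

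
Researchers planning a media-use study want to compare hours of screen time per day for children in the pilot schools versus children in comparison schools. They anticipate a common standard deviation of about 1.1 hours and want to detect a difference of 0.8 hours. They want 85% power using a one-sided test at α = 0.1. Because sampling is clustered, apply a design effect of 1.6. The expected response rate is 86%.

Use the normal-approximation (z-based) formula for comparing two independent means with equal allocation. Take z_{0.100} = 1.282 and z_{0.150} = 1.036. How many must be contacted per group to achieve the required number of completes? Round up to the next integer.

n = (z_α + z_β)² · (σ₁² + σ₂²) / δ²
  = (1.282 + 1.036)² · (2·1.1² = 2.42) / 0.8²
  = 5.3731 · 2.42 / 0.64
  = 20.32
Design effect: 1.6 × 20.32 = 32.51.
Adjust for 86% response: 32.51 / 0.86 = 37.80.
Round up → n = 38 per group.

n = 38 per group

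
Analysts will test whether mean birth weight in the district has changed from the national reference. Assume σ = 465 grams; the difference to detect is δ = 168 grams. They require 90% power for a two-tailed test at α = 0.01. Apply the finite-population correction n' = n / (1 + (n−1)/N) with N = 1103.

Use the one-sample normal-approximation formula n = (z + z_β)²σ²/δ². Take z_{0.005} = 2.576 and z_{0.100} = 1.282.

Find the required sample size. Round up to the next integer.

n = 104

n = (z_{α/2} + z_β)² · σ² / δ²
  = (2.576 + 1.282)² · 465² / 168²
  = 14.8842 · 216225 / 28224
  = 114.03
Finite-population correction (N = 1103): 114.03 / (1 + (114.03 − 1)/1103) = 103.43.
Round up → n = 104.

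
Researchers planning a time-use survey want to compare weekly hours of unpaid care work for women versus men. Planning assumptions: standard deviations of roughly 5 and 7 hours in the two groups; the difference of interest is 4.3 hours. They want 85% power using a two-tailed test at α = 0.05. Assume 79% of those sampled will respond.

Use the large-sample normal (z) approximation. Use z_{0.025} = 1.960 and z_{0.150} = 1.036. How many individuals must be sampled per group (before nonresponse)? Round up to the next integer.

n = (z_{α/2} + z_β)² · (σ₁² + σ₂²) / δ²
  = (1.960 + 1.036)² · (5² + 7² = 74) / 4.3²
  = 8.9760 · 74 / 18.49
  = 35.92
Adjust for 79% response: 35.92 / 0.79 = 45.47.
Round up → n = 46 per group.

n = 46 per group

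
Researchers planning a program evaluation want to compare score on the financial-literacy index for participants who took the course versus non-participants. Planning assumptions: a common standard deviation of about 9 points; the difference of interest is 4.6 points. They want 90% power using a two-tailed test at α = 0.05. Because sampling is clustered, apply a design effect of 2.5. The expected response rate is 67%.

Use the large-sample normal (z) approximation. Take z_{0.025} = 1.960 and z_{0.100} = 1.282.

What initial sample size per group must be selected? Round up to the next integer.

n = 301 per group

n = (z_{α/2} + z_β)² · (σ₁² + σ₂²) / δ²
  = (1.960 + 1.282)² · (2·9² = 162) / 4.6²
  = 10.5106 · 162 / 21.16
  = 80.47
Design effect: 2.5 × 80.47 = 201.17.
Adjust for 67% response: 201.17 / 0.67 = 300.26.
Round up → n = 301 per group.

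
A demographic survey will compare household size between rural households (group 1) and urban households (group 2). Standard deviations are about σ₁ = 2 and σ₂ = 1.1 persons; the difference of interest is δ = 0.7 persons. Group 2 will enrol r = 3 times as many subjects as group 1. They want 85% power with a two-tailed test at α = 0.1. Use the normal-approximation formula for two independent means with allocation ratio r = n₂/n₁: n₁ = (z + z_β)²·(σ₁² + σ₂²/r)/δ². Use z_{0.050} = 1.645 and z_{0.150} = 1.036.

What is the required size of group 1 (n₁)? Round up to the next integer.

n₁ = (z_{α/2} + z_β)² · (σ₁² + σ₂²/r) / δ²
   = (1.645 + 1.036)² · (2² + 1.1²/3) / 0.7²
   = 7.1878 · (4 + 0.40333) / 0.49
   = 7.1878 · 4.4033 / 0.49
   = 64.59
Round up → n₁ = 65; n₂ = r·n₁ = 3 × 65 = 195.

n₁ = 65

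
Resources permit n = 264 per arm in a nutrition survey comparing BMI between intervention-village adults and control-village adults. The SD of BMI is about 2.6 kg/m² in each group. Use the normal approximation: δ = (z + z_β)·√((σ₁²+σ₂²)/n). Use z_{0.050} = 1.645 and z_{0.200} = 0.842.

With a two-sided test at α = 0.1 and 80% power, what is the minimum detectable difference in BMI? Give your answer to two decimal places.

δ = (z_{α/2} + z_β) · √((σ₁²+σ₂²)/n)
  = (1.645 + 0.842) · √(13.52/264)
  = 2.487 · √0.05121
  = 2.487 · 0.2263
  = 0.5628

Minimum detectable difference ≈ 0.56 kg/m²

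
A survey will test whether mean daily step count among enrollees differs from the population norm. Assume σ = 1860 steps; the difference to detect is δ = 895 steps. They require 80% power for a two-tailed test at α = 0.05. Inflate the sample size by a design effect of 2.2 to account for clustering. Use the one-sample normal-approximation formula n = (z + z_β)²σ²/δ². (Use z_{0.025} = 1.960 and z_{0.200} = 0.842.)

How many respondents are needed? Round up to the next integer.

n = (z_{α/2} + z_β)² · σ² / δ²
  = (1.960 + 0.842)² · 1860² / 895²
  = 7.8512 · 3459600 / 801025
  = 33.91
Design effect: 2.2 × 33.91 = 74.60.
Round up → n = 75.

n = 75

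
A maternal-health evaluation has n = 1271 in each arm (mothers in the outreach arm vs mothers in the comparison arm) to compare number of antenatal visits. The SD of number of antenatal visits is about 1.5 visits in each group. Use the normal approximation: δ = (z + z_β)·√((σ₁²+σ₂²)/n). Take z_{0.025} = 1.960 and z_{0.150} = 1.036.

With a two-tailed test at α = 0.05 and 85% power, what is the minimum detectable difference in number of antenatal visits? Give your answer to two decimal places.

δ = (z_{α/2} + z_β) · √((σ₁²+σ₂²)/n)
  = (1.960 + 1.036) · √(4.5/1271)
  = 2.996 · √0.00354
  = 2.996 · 0.0595
  = 0.1783

Minimum detectable difference ≈ 0.18 visits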